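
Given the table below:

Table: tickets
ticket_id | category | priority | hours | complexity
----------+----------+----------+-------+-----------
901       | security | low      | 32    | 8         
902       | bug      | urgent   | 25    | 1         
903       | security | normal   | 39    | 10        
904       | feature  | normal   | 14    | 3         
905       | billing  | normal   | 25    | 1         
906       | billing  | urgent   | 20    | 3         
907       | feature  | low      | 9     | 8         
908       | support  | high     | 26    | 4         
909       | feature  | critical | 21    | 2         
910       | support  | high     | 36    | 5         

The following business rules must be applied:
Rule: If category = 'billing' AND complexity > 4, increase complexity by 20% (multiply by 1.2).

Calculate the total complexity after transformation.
45

Step 1: Find records where category = 'billing' AND complexity > 4
Step 2: 0 records match, summing to 0
Step 3: After multiplier: 0 × 1.2 = 0.0
Step 4: Unaffected records sum: 45
Step 5: Final sum = 0.0 + 45 = 45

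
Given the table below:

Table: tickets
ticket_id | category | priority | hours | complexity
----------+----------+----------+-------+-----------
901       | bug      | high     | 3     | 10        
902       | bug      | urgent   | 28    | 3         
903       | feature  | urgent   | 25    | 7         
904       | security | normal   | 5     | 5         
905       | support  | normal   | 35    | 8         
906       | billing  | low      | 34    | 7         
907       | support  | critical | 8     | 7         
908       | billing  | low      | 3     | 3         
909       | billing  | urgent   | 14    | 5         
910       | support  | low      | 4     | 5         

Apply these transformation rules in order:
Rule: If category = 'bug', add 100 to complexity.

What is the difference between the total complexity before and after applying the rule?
200

Step 1: Original sum of complexity = 60
Step 2: 2 records have category = 'bug'
Step 3: Each affected record changes by 100
Step 4: Total change = 2 × 100 = 200
Step 5: New sum = 60 + 200 = 260
Step 6: Difference = |260 - 60| = 200
        (Sum increased by 200)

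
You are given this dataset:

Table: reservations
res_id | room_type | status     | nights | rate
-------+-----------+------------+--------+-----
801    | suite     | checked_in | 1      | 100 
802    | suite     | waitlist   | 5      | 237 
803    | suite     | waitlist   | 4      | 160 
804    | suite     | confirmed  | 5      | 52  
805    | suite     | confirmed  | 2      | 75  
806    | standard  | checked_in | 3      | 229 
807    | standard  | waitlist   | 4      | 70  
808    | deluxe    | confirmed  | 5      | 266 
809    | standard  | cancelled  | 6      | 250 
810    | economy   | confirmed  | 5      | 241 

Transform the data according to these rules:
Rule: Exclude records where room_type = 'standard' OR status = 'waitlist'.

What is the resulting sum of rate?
734

Step 1: Find records where room_type = 'standard' OR status = 'waitlist'
Step 2: 5 records match, summing to 946
Step 3: Original sum: 1680
Step 4: Remaining sum = 1680 - 946 = 734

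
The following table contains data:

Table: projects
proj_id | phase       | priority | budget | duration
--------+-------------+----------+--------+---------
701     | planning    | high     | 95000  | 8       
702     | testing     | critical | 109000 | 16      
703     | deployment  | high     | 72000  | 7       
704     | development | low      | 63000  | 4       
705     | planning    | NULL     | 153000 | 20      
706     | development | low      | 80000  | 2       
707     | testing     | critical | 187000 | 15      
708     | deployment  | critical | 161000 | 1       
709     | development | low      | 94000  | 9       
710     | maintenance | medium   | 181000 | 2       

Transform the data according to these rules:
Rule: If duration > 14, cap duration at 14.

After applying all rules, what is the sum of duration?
75

Step 1: 3 records have duration > 14
Step 2: These records originally summed to 51
Step 3: After capping: 3 × 14 = 42
Step 4: Unaffected records sum: 33
Step 5: Final sum = 42 + 33 = 75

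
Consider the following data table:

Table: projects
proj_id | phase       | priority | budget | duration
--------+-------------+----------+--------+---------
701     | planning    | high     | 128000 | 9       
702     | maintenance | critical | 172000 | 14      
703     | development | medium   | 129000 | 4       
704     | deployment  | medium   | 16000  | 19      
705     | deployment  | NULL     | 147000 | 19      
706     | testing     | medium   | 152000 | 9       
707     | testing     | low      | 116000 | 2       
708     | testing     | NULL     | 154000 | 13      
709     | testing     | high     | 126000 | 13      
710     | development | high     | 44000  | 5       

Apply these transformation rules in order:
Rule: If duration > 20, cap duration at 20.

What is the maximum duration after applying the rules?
19

Step 1: Original maximum duration = 19
Step 2: Check cap of 20 against maximum
Step 3: No records exceed the cap (max 19 <= cap 20), so no capping applies
Step 4: Maximum after transformation = 19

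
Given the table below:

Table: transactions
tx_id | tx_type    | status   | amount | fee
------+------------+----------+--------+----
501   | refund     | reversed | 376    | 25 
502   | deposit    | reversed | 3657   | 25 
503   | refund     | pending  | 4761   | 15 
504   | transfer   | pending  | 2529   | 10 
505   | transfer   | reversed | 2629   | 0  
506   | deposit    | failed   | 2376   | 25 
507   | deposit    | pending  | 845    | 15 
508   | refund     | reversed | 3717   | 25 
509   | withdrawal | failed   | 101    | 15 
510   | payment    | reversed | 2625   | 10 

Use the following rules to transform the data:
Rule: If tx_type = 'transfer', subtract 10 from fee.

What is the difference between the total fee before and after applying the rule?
20

Step 1: Original sum of fee = 165
Step 2: 2 records have tx_type = 'transfer'
Step 3: Each affected record changes by -10
Step 4: Total change = 2 × -10 = -20
Step 5: New sum = 165 + -20 = 145
Step 6: Difference = |145 - 165| = 20
        (Sum decreased by 20)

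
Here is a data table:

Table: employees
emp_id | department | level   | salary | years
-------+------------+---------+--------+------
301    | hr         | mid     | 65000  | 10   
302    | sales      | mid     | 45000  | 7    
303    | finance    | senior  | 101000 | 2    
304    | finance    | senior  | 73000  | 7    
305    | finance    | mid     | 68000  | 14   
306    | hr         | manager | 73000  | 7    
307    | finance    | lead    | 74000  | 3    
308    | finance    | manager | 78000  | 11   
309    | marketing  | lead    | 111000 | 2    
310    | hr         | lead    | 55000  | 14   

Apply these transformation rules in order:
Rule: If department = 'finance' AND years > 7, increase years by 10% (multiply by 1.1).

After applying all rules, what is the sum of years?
79.5

Step 1: Find records where department = 'finance' AND years > 7
Step 2: 2 records match, summing to 25
Step 3: After multiplier: 25 × 1.1 = 27.5
Step 4: Unaffected records sum: 52
Step 5: Final sum = 27.5 + 52 = 79.5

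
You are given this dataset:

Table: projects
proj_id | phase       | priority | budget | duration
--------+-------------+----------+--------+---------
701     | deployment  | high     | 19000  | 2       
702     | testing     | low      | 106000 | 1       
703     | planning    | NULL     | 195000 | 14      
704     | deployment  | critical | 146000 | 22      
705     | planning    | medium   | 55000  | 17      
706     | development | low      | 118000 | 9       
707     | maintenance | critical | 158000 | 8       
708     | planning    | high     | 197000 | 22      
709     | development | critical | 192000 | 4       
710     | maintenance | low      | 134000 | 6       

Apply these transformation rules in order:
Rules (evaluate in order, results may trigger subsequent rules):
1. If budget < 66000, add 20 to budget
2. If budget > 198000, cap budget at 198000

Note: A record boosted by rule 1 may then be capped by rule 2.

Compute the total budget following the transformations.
1320040

Step 1: Apply rule 1 to records with budget < 66000
  - 2 records get bonus of 20
  - Of these, 0 records then exceed 198000 and get capped
Step 2: Apply rule 2 to records with budget > 198000
  - 0 records (original) are capped
Step 3: Calculate final sum = 1320040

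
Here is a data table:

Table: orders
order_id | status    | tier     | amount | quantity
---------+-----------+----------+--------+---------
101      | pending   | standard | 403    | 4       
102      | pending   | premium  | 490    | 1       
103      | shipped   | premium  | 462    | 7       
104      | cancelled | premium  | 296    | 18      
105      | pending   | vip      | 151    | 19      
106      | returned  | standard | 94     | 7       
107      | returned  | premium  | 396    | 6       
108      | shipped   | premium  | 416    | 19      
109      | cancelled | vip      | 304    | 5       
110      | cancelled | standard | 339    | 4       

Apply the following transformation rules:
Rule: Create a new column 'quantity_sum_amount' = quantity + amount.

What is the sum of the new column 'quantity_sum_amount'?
3441

Step 1: For each record, compute quantity + amount
Example calculations:
  4 + 403 = 407
  1 + 490 = 491
  7 + 462 = 469
  ...
Step 2: Sum all derived values
Step 3: Total = 3441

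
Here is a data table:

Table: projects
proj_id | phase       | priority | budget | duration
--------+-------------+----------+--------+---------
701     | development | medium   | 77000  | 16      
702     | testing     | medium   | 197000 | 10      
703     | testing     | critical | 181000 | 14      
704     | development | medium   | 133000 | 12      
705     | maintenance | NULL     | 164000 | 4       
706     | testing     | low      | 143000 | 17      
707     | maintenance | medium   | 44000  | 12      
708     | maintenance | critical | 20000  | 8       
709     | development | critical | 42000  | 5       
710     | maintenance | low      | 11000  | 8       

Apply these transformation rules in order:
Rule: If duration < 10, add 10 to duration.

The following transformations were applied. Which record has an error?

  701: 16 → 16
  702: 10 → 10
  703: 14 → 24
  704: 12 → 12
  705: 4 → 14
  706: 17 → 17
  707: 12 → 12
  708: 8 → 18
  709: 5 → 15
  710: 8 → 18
Record 703 has an error. The correct transformed value should be 14, not 24.

Step 1: Check each record against the rule
Step 2: Record 703 has duration = 14
Step 3: Since 14 >= 10, the bonus should not have been applied
Step 4: Correct value = 14, but claimed value = 24
Conclusion: Record 703 has the error.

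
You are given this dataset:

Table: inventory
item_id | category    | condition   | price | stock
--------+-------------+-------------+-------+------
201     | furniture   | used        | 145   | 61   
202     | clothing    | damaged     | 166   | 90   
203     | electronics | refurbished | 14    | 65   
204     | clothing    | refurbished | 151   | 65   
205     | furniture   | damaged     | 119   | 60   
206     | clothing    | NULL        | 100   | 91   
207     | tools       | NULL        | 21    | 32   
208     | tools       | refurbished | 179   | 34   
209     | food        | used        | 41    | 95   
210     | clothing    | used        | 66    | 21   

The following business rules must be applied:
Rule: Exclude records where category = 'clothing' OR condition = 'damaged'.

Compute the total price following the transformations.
400

Step 1: Find records where category = 'clothing' OR condition = 'damaged'
Step 2: 5 records match, summing to 602
Step 3: Original sum: 1002
Step 4: Remaining sum = 1002 - 602 = 400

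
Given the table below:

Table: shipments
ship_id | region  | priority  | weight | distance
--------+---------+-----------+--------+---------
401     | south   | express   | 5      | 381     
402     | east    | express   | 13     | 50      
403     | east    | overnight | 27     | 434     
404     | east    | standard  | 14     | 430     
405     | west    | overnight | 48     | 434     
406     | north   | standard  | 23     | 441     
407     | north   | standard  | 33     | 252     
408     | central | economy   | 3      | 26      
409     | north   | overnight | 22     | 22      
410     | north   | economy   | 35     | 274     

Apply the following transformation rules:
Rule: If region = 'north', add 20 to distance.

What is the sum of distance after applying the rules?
2824

Step 1: Count records where region = 'north': 4
Step 2: Total bonus added: 4 × 20 = 80
Step 3: Original sum of distance: 2744
Step 4: Final sum = 2744 + 80 = 2824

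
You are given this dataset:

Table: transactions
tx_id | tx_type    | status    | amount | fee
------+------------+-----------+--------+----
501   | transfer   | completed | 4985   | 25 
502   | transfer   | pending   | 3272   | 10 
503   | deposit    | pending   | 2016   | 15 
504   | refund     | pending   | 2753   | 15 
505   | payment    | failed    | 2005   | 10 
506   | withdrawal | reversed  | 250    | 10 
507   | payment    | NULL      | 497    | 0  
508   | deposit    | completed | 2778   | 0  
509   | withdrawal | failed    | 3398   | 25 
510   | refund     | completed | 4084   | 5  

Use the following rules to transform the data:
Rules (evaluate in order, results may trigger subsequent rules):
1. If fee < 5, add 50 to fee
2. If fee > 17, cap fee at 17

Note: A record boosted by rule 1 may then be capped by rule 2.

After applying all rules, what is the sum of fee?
133

Step 1: Apply rule 1 to records with fee < 5
  - 2 records get bonus of 50
  - Of these, 2 records then exceed 17 and get capped
Step 2: Apply rule 2 to records with fee > 17
  - 2 records (original) are capped
Step 3: Calculate final sum = 133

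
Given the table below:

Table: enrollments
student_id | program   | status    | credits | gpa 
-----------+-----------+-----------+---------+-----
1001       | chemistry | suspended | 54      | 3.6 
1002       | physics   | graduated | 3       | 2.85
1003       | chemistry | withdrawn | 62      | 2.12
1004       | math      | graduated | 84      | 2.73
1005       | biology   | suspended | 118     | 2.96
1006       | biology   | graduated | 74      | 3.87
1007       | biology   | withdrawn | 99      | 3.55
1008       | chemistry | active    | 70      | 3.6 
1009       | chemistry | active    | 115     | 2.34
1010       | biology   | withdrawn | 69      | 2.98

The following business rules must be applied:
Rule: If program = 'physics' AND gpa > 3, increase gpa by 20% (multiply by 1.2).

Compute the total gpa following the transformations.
30.6

Step 1: Find records where program = 'physics' AND gpa > 3
Step 2: 0 records match, summing to 0
Step 3: After multiplier: 0 × 1.2 = 0.0
Step 4: Unaffected records sum: 30.6
Step 5: Final sum = 0.0 + 30.6 = 30.6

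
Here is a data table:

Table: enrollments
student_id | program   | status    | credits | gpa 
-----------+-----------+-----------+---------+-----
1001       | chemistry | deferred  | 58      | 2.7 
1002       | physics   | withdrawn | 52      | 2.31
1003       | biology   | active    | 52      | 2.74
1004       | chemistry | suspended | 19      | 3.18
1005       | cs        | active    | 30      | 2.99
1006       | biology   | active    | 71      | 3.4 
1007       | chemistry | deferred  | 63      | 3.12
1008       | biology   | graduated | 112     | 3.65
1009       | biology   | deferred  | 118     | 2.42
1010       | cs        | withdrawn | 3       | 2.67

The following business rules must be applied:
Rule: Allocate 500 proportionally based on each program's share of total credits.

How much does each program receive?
biology: 305.36, chemistry: 121.11, cs: 28.55, physics: 44.98

Step 1: Calculate total credits = 578
Step 2: Calculate each program's proportion:
  biology: 353/578 = 61.07% → 305.36
  chemistry: 140/578 = 24.22% → 121.11
  cs: 33/578 = 5.71% → 28.55
  physics: 52/578 = 9.00% → 44.98
Step 3: Verify: sum of allocations ≈ 500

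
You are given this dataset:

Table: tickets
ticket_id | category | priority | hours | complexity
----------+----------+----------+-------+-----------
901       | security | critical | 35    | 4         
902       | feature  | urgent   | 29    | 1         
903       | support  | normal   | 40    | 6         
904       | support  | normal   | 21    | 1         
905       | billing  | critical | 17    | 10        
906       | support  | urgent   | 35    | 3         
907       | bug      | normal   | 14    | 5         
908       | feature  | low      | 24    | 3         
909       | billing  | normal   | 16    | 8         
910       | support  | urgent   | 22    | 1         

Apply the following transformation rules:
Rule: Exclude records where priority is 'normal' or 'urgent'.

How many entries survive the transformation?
3

Step 1: Count records to exclude
  - 4 (normal) + 3 (urgent) = 7 records
Step 2: Total records: 10
Step 3: Remaining = 10 - 7 = 3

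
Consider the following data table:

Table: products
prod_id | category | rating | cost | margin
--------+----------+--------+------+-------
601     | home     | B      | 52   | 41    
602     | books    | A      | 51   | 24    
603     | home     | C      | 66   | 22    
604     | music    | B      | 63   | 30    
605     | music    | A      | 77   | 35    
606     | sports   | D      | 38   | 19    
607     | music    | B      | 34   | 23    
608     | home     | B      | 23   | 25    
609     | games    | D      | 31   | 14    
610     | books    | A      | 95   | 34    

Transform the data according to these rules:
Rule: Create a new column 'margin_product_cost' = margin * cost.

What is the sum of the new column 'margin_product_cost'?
15136

Step 1: For each record, compute margin * cost
Example calculations:
  41 * 52 = 2132
  24 * 51 = 1224
  22 * 66 = 1452
  ...
Step 2: Sum all derived values
Step 3: Total = 15136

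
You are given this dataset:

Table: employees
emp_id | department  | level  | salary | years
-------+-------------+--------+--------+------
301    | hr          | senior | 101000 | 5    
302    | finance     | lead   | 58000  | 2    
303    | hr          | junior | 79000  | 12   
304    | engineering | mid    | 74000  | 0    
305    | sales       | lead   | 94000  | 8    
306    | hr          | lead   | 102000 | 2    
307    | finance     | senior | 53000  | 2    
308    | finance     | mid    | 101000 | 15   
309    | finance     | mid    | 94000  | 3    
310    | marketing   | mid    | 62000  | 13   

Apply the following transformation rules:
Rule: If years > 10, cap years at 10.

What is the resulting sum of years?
52

Step 1: 3 records have years > 10
Step 2: These records originally summed to 40
Step 3: After capping: 3 × 10 = 30
Step 4: Unaffected records sum: 22
Step 5: Final sum = 30 + 22 = 52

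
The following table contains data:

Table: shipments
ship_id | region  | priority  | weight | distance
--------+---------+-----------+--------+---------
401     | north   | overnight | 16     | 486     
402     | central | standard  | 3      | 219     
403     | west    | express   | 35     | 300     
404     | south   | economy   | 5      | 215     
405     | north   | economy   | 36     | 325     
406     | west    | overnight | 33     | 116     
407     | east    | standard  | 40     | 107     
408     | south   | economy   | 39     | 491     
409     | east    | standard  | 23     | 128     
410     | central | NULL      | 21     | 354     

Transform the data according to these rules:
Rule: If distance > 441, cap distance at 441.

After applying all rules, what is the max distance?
441

Step 1: Original maximum distance = 491
Step 2: Apply cap at 441
Step 3: 2 records had distance > 441 and were capped
Step 4: Maximum after transformation = 441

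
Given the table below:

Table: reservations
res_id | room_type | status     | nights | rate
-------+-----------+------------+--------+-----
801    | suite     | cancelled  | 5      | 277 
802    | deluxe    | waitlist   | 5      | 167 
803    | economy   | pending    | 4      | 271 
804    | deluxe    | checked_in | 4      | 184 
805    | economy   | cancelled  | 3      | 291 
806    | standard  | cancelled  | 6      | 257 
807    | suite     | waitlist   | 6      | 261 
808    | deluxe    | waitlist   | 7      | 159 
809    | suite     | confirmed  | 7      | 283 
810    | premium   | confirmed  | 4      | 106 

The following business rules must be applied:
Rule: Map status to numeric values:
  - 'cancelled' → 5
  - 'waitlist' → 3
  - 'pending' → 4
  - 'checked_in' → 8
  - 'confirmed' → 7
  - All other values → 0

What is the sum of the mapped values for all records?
50

Step 1: Apply mapping to each record
Step 2: Count by status:
  'cancelled': 3 records × 5 = 15
  'waitlist': 3 records × 3 = 9
  'pending': 1 records × 4 = 4
  'checked_in': 1 records × 8 = 8
  'confirmed': 2 records × 7 = 14
Step 3: Sum all mapped values = 50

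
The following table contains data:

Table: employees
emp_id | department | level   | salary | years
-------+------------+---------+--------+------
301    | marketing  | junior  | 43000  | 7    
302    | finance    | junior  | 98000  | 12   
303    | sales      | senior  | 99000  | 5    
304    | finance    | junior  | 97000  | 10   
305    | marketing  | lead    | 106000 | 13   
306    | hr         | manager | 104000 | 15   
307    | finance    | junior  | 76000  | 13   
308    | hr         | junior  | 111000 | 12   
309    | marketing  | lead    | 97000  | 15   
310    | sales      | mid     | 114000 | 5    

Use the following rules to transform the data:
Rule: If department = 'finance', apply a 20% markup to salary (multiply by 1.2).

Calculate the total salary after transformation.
999200.0

Step 1: Records with department = 'finance' have total salary = 271000
Step 2: Apply multiplier: 271000 × 1.2 = 325200.0
Step 3: Other records total: 674000
Step 4: Final sum = 325200.0 + 674000 = 999200.0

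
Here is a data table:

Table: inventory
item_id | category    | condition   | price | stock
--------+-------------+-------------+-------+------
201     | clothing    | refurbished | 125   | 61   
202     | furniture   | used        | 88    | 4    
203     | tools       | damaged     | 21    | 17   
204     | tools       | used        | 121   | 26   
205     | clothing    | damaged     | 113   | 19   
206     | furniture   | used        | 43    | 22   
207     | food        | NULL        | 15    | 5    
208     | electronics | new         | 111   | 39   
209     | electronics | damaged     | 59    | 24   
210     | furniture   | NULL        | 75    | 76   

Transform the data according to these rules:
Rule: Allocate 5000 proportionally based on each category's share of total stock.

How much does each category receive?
clothing: 1365.19, electronics: 1075.09, food: 85.32, furniture: 1740.61, tools: 733.79

Step 1: Calculate total stock = 293
Step 2: Calculate each category's proportion:
  clothing: 80/293 = 27.30% → 1365.19
  electronics: 63/293 = 21.50% → 1075.09
  food: 5/293 = 1.71% → 85.32
  furniture: 102/293 = 34.81% → 1740.61
  tools: 43/293 = 14.68% → 733.79
Step 3: Verify: sum of allocations ≈ 5000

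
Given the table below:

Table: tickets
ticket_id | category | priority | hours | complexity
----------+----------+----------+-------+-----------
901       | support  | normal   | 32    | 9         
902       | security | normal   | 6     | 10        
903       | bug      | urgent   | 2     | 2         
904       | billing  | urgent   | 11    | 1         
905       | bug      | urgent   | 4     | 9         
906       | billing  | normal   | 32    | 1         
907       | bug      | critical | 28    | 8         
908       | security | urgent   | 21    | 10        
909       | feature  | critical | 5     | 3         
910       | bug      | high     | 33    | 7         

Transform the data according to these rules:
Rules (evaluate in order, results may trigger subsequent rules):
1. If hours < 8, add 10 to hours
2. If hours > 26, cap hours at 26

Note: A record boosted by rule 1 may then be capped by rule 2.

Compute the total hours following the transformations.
193

Step 1: Apply rule 1 to records with hours < 8
  - 4 records get bonus of 10
  - Of these, 0 records then exceed 26 and get capped
Step 2: Apply rule 2 to records with hours > 26
  - 4 records (original) are capped
Step 3: Calculate final sum = 193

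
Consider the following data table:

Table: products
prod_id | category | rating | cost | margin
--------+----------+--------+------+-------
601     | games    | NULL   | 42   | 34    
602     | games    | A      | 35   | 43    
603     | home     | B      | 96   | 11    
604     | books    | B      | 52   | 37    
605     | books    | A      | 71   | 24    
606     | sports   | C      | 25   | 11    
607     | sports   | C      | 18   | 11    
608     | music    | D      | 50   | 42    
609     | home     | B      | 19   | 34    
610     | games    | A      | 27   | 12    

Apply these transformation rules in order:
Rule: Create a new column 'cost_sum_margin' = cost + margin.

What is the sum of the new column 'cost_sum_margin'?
694

Step 1: For each record, compute cost + margin
Example calculations:
  42 + 34 = 76
  35 + 43 = 78
  96 + 11 = 107
  ...
Step 2: Sum all derived values
Step 3: Total = 694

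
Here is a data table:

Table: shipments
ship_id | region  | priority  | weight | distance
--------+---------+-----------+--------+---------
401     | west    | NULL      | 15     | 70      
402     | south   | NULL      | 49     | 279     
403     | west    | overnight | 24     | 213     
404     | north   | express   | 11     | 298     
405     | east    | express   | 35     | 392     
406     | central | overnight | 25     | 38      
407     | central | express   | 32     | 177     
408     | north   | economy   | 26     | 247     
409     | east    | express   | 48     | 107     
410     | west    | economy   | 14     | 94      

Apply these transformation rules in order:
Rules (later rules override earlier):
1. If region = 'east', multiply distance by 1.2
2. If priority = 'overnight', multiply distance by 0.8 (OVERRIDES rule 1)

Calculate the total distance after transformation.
1964.6

Step 1: Rule 2 takes priority for records with priority = 'overnight'
  - 2 records: 251 × 0.8 = 200.8
Step 2: Rule 1 applies to remaining records with region = 'east'
  - 2 records: 499 × 1.2 = 598.8
Step 3: Other records unchanged: 1165
Step 4: Final sum = 200.8 + 598.8 + 1165 = 1964.6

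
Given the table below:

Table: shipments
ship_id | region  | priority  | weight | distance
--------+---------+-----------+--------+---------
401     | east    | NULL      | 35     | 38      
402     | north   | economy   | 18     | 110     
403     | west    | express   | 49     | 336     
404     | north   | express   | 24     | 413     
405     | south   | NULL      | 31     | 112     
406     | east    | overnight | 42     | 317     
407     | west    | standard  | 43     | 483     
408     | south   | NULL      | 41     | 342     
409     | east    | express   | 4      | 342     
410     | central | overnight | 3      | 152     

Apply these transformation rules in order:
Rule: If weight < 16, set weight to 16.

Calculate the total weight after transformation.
315

Step 1: 2 records have weight < 16
Step 2: These records originally summed to 7
Step 3: After setting to minimum: 2 × 16 = 32
Step 4: Unaffected records sum: 283
Step 5: Final sum = 32 + 283 = 315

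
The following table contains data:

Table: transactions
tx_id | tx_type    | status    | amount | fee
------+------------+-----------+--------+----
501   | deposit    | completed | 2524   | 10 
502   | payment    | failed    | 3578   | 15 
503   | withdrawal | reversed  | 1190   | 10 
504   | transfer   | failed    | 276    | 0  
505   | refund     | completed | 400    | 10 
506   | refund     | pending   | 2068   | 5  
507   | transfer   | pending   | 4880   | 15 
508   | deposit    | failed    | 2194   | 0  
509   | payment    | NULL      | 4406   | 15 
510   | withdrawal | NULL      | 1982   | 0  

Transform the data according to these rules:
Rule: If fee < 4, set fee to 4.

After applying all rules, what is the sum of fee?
92

Step 1: 3 records have fee < 4
Step 2: These records originally summed to 0
Step 3: After setting to minimum: 3 × 4 = 12
Step 4: Unaffected records sum: 80
Step 5: Final sum = 12 + 80 = 92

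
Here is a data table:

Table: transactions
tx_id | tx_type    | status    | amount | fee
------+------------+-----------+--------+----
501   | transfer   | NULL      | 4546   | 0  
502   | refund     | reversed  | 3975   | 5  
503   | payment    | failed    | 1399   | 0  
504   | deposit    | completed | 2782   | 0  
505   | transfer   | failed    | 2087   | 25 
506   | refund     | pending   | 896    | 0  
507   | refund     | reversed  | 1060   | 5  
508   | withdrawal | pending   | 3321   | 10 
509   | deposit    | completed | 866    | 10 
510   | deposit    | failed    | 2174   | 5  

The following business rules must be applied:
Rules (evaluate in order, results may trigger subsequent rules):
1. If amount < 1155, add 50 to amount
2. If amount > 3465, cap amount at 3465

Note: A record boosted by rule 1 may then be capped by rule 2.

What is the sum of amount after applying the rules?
21665

Step 1: Apply rule 1 to records with amount < 1155
  - 3 records get bonus of 50
  - Of these, 0 records then exceed 3465 and get capped
Step 2: Apply rule 2 to records with amount > 3465
  - 2 records (original) are capped
Step 3: Calculate final sum = 21665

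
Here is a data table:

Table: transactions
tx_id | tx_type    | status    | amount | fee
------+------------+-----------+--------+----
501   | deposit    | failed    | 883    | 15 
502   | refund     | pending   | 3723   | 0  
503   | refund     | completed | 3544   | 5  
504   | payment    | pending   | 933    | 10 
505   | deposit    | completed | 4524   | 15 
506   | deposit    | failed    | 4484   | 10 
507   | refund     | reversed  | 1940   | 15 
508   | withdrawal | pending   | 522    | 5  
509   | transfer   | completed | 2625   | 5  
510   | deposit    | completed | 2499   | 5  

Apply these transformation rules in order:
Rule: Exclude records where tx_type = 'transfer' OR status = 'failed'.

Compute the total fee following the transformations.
55

Step 1: Find records where tx_type = 'transfer' OR status = 'failed'
Step 2: 3 records match, summing to 30
Step 3: Original sum: 85
Step 4: Remaining sum = 85 - 30 = 55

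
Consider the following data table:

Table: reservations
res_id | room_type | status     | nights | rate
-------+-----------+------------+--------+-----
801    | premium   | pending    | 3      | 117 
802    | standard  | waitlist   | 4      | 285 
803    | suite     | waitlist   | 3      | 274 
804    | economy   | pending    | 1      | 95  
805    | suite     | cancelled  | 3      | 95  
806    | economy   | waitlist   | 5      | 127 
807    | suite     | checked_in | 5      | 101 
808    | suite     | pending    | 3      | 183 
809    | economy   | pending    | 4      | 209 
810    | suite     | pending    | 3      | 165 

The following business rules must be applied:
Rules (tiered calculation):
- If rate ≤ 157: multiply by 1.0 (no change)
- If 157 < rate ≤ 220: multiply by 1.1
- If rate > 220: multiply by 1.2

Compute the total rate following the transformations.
1818.5

Step 1: Tier 1 (rate ≤ 157): 5 records, sum = 535 × 1.0 = 535.0
Step 2: Tier 2 (157 < rate ≤ 220): 3 records, sum = 557 × 1.1 = 612.7
Step 3: Tier 3 (rate > 220): 2 records, sum = 559 × 1.2 = 670.8
Step 4: Final sum = 535.0 + 612.7 + 670.8 = 1818.5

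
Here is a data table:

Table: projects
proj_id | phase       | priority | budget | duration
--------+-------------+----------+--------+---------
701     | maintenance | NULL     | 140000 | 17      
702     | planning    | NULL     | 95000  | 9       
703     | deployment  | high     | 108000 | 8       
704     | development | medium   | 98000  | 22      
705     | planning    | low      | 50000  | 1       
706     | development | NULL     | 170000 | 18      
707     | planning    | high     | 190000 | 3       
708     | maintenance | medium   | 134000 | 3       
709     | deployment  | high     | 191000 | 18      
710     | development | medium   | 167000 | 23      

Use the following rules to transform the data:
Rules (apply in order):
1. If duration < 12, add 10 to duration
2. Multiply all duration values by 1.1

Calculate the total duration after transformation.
189.2

Step 1: Apply Rule 1 - Add 10 to records with duration < 12
  - 5 records affected: 24 + (5 × 10) = 74
  - Unaffected records: 98
  - Sum after Rule 1: 172
Step 2: Apply Rule 2 - Multiply all by 1.1
  - 172 × 1.1 = 189.2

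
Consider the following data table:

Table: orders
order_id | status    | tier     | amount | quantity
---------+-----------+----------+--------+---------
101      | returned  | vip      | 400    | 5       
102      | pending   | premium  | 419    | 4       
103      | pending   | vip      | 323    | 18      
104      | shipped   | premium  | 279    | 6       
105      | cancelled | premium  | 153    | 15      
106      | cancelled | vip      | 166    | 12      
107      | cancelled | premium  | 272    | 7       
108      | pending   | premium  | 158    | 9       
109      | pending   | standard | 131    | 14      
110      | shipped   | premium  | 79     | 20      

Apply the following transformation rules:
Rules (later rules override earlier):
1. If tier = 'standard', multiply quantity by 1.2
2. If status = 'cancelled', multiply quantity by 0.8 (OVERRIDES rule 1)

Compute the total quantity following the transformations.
106.0

Step 1: Rule 2 takes priority for records with status = 'cancelled'
  - 3 records: 34 × 0.8 = 27.2
Step 2: Rule 1 applies to remaining records with tier = 'standard'
  - 1 records: 14 × 1.2 = 16.8
Step 3: Other records unchanged: 62
Step 4: Final sum = 27.2 + 16.8 + 62 = 106.0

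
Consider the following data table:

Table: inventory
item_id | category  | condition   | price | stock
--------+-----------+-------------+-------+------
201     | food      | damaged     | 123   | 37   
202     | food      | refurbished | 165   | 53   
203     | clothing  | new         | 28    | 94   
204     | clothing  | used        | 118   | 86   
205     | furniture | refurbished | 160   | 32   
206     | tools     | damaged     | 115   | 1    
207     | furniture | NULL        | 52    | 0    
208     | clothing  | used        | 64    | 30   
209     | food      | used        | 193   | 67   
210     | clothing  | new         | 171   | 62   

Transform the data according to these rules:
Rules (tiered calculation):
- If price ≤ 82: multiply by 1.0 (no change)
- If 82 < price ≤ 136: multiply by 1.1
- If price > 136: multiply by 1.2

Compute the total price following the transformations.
1362.4

Step 1: Tier 1 (price ≤ 82): 3 records, sum = 144 × 1.0 = 144.0
Step 2: Tier 2 (82 < price ≤ 136): 3 records, sum = 356 × 1.1 = 391.6
Step 3: Tier 3 (price > 136): 4 records, sum = 689 × 1.2 = 826.8
Step 4: Final sum = 144.0 + 391.6 + 826.8 = 1362.4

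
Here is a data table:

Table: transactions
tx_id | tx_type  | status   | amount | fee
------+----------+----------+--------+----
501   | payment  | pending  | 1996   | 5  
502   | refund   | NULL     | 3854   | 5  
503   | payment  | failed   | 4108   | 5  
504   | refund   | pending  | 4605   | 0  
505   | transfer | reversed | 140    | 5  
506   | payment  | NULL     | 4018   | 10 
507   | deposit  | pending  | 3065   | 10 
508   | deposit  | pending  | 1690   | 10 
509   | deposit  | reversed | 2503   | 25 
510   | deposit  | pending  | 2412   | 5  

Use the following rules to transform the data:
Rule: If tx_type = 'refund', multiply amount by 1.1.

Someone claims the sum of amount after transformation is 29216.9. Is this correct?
No, the correct result is 29236.9.

Step 1: Calculate the correct sum after transformation
Step 2: Apply multiplier 1.1 to records where tx_type = 'refund'
Step 3: Correct result = 29236.9
Step 4: Claimed result = 29216.9
Step 5: 29236.9 ≠ 29216.9
Conclusion: The claimed result is incorrect. The correct answer is 29236.9.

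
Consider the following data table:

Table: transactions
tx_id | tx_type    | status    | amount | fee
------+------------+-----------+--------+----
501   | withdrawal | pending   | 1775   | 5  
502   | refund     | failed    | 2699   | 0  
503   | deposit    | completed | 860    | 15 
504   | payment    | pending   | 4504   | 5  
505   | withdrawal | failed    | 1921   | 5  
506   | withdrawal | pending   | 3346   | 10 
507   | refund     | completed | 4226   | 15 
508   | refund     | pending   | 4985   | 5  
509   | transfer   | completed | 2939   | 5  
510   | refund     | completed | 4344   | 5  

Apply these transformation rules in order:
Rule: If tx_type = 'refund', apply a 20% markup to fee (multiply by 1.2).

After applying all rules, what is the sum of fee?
75.0

Step 1: Records with tx_type = 'refund' have total fee = 25
Step 2: Apply multiplier: 25 × 1.2 = 30.0
Step 3: Other records total: 45
Step 4: Final sum = 30.0 + 45 = 75.0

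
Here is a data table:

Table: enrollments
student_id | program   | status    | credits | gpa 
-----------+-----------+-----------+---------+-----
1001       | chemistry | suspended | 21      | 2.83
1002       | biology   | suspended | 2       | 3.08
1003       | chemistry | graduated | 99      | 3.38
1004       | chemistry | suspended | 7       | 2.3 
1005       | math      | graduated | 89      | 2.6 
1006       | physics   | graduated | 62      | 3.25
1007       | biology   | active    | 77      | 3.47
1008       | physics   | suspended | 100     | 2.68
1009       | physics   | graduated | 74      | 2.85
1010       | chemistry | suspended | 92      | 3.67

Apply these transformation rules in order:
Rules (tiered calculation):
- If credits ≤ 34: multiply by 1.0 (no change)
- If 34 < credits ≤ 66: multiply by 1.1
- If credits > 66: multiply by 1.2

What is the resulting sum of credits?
735.4

Step 1: Tier 1 (credits ≤ 34): 3 records, sum = 30 × 1.0 = 30.0
Step 2: Tier 2 (34 < credits ≤ 66): 1 records, sum = 62 × 1.1 = 68.2
Step 3: Tier 3 (credits > 66): 6 records, sum = 531 × 1.2 = 637.2
Step 4: Final sum = 30.0 + 68.2 + 637.2 = 735.4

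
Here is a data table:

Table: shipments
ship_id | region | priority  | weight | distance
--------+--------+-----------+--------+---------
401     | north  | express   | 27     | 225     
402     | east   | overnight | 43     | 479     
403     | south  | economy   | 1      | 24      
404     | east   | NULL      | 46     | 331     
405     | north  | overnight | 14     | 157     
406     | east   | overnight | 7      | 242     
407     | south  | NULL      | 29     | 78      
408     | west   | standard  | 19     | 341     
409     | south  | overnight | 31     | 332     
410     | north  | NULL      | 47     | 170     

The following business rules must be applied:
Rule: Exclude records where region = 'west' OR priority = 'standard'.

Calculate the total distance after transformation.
2038

Step 1: Find records where region = 'west' OR priority = 'standard'
Step 2: 1 records match, summing to 341
Step 3: Original sum: 2379
Step 4: Remaining sum = 2379 - 341 = 2038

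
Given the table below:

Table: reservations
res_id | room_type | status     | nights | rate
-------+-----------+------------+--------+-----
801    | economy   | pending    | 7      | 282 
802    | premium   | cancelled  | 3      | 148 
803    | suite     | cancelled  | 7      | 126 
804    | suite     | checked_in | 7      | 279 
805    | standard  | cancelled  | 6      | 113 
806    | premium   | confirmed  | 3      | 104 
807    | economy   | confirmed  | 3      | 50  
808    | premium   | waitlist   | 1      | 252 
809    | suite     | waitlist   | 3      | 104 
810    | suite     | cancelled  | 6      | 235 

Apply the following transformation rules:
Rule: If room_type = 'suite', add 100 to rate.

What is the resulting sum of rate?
2093

Step 1: Count records where room_type = 'suite': 4
Step 2: Total bonus added: 4 × 100 = 400
Step 3: Original sum of rate: 1693
Step 4: Final sum = 1693 + 400 = 2093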